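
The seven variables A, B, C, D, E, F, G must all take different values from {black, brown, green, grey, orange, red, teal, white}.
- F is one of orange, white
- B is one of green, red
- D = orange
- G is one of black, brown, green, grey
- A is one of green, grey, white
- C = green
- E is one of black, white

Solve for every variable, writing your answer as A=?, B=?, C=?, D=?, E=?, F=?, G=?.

C has just one choice, so C = green. Remove green from A, B, G.
D's domain is down to {orange}, so D = orange. Eliminate orange elsewhere: F.
F's domain is down to {white}, so F = white. Eliminate white elsewhere: A, E.
That leaves A = grey. So G can't be grey.
That leaves B = red.
E has just one choice, so E = black. Eliminate black elsewhere: G.
G must be brown (only option left).

A=grey, B=red, C=green, D=orange, E=black, F=white, G=brown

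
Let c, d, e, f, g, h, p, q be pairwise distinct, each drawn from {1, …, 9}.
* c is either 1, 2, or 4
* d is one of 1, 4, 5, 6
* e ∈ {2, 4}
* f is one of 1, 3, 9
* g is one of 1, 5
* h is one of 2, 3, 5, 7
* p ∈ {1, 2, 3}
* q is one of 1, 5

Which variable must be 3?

The 8 variables together cover exactly {1, 2, 3, 4, 5, 6, 7, 9} — 8 values for 8 variables — and 6 appears only in d's list, so d = 6.
The 7 still-open variables draw from only 7 values {1, 2, 3, 4, 5, 7, 9}, so each is used; only h can be 7, hence h = 7.
The 6 still-open variables draw from only 6 values {1, 2, 3, 4, 5, 9}, so each is used; only f can be 9, hence f = 9.
Among the 5 still-open variables, 3 fits only p (and all 5 values in {1, 2, 3, 4, 5} must be used), so p = 3.

p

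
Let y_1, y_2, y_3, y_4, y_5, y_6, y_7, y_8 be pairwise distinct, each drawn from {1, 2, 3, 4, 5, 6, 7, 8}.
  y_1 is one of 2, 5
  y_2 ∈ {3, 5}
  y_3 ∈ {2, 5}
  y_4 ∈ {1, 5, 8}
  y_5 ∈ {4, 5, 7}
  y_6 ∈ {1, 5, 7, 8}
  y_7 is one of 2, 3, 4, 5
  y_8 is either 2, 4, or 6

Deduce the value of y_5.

The 8 variables together cover exactly {1, 2, 3, 4, 5, 6, 7, 8} — 8 values for 8 variables — and 6 appears only in y_8's list, so y_8 = 6.
The 2 variables y_1 and y_3 are confined to {2, 5}, which locks those values in; drop them from y_2, y_4, y_5, y_6, y_7.
y_2 must be 3 (only option left). Eliminate 3 elsewhere: y_7.
y_7 has just one choice, so y_7 = 4. Strike 4 from y_5.
So y_5 = 7.

7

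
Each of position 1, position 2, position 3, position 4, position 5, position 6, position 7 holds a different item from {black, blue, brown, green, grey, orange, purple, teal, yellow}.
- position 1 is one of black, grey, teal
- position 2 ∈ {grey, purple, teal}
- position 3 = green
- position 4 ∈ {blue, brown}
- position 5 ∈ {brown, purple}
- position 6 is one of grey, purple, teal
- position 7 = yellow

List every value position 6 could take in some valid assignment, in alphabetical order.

position 3's domain is down to {green}, so position 3 = green.
position 7 must be yellow (only option left).
No further eliminations apply; position 6 can still be any of grey, purple, teal.

grey, purple, teal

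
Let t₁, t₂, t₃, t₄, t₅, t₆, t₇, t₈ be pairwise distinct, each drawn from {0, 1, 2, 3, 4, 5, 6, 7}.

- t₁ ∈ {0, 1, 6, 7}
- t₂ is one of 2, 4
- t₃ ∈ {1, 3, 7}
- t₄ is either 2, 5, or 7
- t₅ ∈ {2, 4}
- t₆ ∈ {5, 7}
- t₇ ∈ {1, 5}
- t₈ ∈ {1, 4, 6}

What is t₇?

1

Among the 8 variables, 0 fits only t₁ (and all 8 values in {0, 1, 2, 3, 4, 5, 6, 7} must be used), so t₁ = 0.
The 7 still-open variables together cover exactly {1, 2, 3, 4, 5, 6, 7} — 7 values for 7 variables — and 3 appears only in t₃'s list, so t₃ = 3.
Among the 6 still-open variables, 6 fits only t₈ (and all 6 values in {1, 2, 4, 5, 6, 7} must be used), so t₈ = 6.
The 5 still-open variables together cover exactly {1, 2, 4, 5, 7} — 5 values for 5 variables — and 1 appears only in t₇'s list, so t₇ = 1.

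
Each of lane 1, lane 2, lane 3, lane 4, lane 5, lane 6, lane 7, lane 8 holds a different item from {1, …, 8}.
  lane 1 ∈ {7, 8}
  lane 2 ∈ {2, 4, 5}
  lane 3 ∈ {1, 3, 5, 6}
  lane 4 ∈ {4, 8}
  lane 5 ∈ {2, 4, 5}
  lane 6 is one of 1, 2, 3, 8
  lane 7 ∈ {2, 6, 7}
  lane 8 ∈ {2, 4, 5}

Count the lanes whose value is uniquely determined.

3

lane 2, lane 5, lane 8 between them cover only {2, 4, 5} — a naked triple. Remove those values from lane 3, lane 4, lane 6, lane 7.
That leaves lane 4 = 8. So lane 1, lane 6 can't be 8.
lane 1 must be 7 (only option left). So lane 7 can't be 7.
lane 7 has just one choice, so lane 7 = 6. Eliminate 6 elsewhere: lane 3.
Determined: lane 1=7, lane 4=8, lane 7=6. The other lanes each still have more than one consistent value. That makes 3.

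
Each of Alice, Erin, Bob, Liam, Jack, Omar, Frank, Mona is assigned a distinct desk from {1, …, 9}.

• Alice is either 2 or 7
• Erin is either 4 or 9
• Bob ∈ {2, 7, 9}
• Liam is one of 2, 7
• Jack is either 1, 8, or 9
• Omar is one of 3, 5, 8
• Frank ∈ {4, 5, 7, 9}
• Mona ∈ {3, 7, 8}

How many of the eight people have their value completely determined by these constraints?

Among the 8 variables, 1 fits only Jack (and all 8 values in {1, 2, 3, 4, 5, 7, 8, 9} must be used), so Jack = 1.
The 2 variables Alice and Liam are confined to {2, 7}, which locks those values in; drop them from Bob, Frank, Mona.
Bob must be 9 (only option left). Strike 9 from Erin, Frank.
Erin must be 4 (only option left). Eliminate 4 elsewhere: Frank.
That leaves Frank = 5. Remove 5 from Omar.
Determined: Erin=4, Bob=9, Jack=1, Frank=5. The other people each still have more than one consistent value. That makes 4.

4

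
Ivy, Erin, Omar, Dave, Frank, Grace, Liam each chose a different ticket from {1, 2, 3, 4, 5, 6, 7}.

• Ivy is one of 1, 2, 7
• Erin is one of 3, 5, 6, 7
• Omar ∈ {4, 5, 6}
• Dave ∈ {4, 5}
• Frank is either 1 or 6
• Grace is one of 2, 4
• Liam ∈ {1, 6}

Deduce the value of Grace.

The 7 variables together cover exactly {1, 2, 3, 4, 5, 6, 7} — 7 values for 7 variables — and 3 appears only in Erin's list, so Erin = 3.
Among the 6 still-open variables, 7 fits only Ivy (and all 6 values in {1, 2, 4, 5, 6, 7} must be used), so Ivy = 7.
Among the 5 still-open variables, 2 fits only Grace (and all 5 values in {1, 2, 4, 5, 6} must be used), so Grace = 2.

2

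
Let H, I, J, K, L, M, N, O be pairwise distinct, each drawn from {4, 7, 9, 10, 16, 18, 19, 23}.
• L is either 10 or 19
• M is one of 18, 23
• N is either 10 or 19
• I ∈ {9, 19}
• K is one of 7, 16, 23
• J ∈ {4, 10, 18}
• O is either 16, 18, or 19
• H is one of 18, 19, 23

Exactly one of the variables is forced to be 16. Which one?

O

The 8 variables draw from only 8 values {4, 7, 9, 10, 16, 18, 19, 23}, so each is used; only J can be 4, hence J = 4.
The 7 still-open variables together cover exactly {7, 9, 10, 16, 18, 19, 23} — 7 values for 7 variables — and 7 appears only in K's list, so K = 7.
The 6 still-open variables draw from only 6 values {9, 10, 16, 18, 19, 23}, so each is used; only I can be 9, hence I = 9.
The 5 still-open variables together cover exactly {10, 16, 18, 19, 23} — 5 values for 5 variables — and 16 appears only in O's list, so O = 16.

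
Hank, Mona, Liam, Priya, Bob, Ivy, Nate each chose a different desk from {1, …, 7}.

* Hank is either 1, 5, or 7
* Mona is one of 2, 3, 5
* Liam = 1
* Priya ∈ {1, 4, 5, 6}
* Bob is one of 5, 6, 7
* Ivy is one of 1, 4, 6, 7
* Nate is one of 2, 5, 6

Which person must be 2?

Nate

Liam has just one choice, so Liam = 1. Eliminate 1 elsewhere: Hank, Priya, Ivy.
Among the 6 still-open variables, 3 fits only Mona (and all 6 values in {2, 3, 4, 5, 6, 7} must be used), so Mona = 3.
The 5 still-open variables together cover exactly {2, 4, 5, 6, 7} — 5 values for 5 variables — and 2 appears only in Nate's list, so Nate = 2.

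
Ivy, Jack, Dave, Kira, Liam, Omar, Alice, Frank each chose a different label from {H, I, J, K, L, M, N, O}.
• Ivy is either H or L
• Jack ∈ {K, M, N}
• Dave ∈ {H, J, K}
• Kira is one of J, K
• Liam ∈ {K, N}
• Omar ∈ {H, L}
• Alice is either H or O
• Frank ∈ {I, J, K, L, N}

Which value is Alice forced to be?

O

The 8 variables together cover exactly {H, I, J, K, L, M, N, O} — 8 values for 8 variables — and I appears only in Frank's list, so Frank = I.
The 7 still-open variables draw from only 7 values {H, J, K, L, M, N, O}, so each is used; only Jack can be M, hence Jack = M.
Among the 6 still-open variables, N fits only Liam (and all 6 values in {H, J, K, L, N, O} must be used), so Liam = N.
Among the 5 still-open variables, O fits only Alice (and all 5 values in {H, J, K, L, O} must be used), so Alice = O.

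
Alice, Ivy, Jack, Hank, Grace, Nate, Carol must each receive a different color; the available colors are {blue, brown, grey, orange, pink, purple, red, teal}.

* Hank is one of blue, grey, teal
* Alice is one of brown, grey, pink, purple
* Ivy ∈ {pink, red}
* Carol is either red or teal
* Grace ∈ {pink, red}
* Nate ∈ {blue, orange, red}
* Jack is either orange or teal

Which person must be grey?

Ivy and Grace between them cover only {pink, red} — a naked pair. Remove those values from Alice, Nate, Carol.
Carol must be teal (only option left). So Jack, Hank can't be teal.
Jack must be orange (only option left). So Nate can't be orange.
Nate's domain is down to {blue}, so Nate = blue. Strike blue from Hank.
So grey goes to Hank.

Hank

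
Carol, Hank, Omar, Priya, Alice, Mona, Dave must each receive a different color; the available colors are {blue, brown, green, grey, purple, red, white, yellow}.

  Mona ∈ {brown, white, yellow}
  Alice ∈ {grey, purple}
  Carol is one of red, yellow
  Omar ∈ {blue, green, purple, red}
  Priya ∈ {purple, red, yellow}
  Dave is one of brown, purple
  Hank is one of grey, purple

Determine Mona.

Hank and Alice share exactly the 2 values {grey, purple}; by pigeonhole those values go to them, so strike grey, purple from Omar, Priya, Dave.
Dave must be brown (only option left). Strike brown from Mona.
The 2 variables Carol and Priya are confined to {red, yellow}, which locks those values in; drop them from Omar, Mona.
So Mona = white.

white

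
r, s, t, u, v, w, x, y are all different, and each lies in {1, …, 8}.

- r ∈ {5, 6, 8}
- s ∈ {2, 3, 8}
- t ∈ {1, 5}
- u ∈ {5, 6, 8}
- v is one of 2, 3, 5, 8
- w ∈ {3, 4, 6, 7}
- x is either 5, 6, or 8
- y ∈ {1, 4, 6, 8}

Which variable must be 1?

The 8 variables draw from only 8 values {1, 2, 3, 4, 5, 6, 7, 8}, so each is used; only w can be 7, hence w = 7.
The 7 still-open variables draw from only 7 values {1, 2, 3, 4, 5, 6, 8}, so each is used; only y can be 4, hence y = 4.
Among the 6 still-open variables, 1 fits only t (and all 6 values in {1, 2, 3, 5, 6, 8} must be used), so t = 1.

t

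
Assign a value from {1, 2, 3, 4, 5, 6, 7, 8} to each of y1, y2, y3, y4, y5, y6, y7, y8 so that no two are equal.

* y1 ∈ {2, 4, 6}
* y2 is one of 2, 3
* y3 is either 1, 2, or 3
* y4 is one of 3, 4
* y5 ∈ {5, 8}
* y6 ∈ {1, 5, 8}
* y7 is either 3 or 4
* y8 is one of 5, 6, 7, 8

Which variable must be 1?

y3

The 8 variables draw from only 8 values {1, 2, 3, 4, 5, 6, 7, 8}, so each is used; only y8 can be 7, hence y8 = 7.
Among the 7 still-open variables, 6 fits only y1 (and all 7 values in {1, 2, 3, 4, 5, 6, 8} must be used), so y1 = 6.
The 2 variables y4 and y7 are confined to {3, 4}, which locks those values in; drop them from y2, y3.
y2's domain is down to {2}, so y2 = 2. Remove 2 from y3.
So 1 goes to y3.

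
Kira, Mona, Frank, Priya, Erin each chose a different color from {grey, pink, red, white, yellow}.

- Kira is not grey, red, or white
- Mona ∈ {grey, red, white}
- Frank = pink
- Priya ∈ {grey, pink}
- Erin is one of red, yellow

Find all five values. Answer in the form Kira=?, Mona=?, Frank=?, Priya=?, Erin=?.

Kira=yellow, Mona=white, Frank=pink, Priya=grey, Erin=red

Frank has just one choice, so Frank = pink. Remove pink from Kira, Priya.
Priya must be grey (only option left). Eliminate grey elsewhere: Mona.
Kira's domain is down to {yellow}, so Kira = yellow. Eliminate yellow elsewhere: Erin.
Erin has just one choice, so Erin = red. Remove red from Mona.
Mona's domain is down to {white}, so Mona = white.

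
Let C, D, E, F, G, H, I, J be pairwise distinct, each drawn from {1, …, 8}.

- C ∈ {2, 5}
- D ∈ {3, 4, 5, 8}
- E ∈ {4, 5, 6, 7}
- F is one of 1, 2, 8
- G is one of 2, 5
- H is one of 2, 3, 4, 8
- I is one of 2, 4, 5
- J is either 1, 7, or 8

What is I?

4

Among the 8 variables, 6 fits only E (and all 8 values in {1, 2, 3, 4, 5, 6, 7, 8} must be used), so E = 6.
The 7 still-open variables draw from only 7 values {1, 2, 3, 4, 5, 7, 8}, so each is used; only J can be 7, hence J = 7.
Among the 6 still-open variables, 1 fits only F (and all 6 values in {1, 2, 3, 4, 5, 8} must be used), so F = 1.
C and G share exactly the 2 values {2, 5}; by pigeonhole those values go to them, so strike 2, 5 from D, H, I.
So I = 4.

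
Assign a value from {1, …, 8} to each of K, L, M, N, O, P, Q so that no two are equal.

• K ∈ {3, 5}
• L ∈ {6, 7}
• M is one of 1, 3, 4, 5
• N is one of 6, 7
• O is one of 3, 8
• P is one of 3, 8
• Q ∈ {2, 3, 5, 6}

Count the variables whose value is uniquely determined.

2

The 2 variables L and N are confined to {6, 7}, which locks those values in; drop them from Q.
O and P between them cover only {3, 8} — a naked pair. Remove those values from K, M, Q.
K's domain is down to {5}, so K = 5. Remove 5 from M, Q.
Q has just one choice, so Q = 2.
Determined: K=5, Q=2. The other variables each still have more than one consistent value. That makes 2.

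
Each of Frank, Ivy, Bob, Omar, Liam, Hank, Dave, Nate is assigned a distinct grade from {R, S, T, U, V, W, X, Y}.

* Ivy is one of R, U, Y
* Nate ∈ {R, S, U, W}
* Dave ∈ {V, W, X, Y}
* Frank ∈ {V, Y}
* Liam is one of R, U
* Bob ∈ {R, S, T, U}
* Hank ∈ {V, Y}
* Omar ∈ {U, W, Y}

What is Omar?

Among the 8 variables, T fits only Bob (and all 8 values in {R, S, T, U, V, W, X, Y} must be used), so Bob = T.
The 7 still-open variables draw from only 7 values {R, S, U, V, W, X, Y}, so each is used; only Nate can be S, hence Nate = S.
The 6 still-open variables draw from only 6 values {R, U, V, W, X, Y}, so each is used; only Dave can be X, hence Dave = X.
Among the 5 still-open variables, W fits only Omar (and all 5 values in {R, U, V, W, Y} must be used), so Omar = W.

W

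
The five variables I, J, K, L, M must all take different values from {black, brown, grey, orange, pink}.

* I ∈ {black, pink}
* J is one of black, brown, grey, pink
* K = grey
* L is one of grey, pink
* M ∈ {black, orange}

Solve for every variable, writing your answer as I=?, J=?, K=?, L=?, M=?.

K's domain is down to {grey}, so K = grey. Eliminate grey elsewhere: J, L.
L must be pink (only option left). Eliminate pink elsewhere: I, J.
I's domain is down to {black}, so I = black. Eliminate black elsewhere: J, M.
That leaves J = brown.
M must be orange (only option left).

I=black, J=brown, K=grey, L=pink, M=orange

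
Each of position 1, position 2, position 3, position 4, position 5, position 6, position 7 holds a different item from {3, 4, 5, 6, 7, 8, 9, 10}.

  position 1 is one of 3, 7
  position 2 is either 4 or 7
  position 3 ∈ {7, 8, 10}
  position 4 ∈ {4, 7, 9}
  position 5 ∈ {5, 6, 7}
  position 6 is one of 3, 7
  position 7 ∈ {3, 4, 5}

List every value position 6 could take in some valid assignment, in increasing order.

The 2 variables position 1 and position 6 are confined to {3, 7}, which locks those values in; drop them from position 2, position 3, position 4, position 5, position 7.
position 2 must be 4 (only option left). So position 4, position 7 can't be 4.
position 4's domain is down to {9}, so position 4 = 9.
position 7 has just one choice, so position 7 = 5. Eliminate 5 elsewhere: position 5.
position 5's domain is down to {6}, so position 5 = 6.
No further eliminations apply; position 6 can still be any of 3, 7.

3, 7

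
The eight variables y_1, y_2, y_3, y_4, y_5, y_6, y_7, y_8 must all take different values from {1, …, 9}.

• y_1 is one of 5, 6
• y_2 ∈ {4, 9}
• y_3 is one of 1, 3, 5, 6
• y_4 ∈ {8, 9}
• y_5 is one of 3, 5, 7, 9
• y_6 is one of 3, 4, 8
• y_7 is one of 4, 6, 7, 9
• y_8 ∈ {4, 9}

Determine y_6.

The 8 variables draw from only 8 values {1, 3, 4, 5, 6, 7, 8, 9}, so each is used; only y_3 can be 1, hence y_3 = 1.
The 2 variables y_2 and y_8 are confined to {4, 9}, which locks those values in; drop them from y_4, y_5, y_6, y_7.
y_4 must be 8 (only option left). Strike 8 from y_6.
So y_6 = 3.

3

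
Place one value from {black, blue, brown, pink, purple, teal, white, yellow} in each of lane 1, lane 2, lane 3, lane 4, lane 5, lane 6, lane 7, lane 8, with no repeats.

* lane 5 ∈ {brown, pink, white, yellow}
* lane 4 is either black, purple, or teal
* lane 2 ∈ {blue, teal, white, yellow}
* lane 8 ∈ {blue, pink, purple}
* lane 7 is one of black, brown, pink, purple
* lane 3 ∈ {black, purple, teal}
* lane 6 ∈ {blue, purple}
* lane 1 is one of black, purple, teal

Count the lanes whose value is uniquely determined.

3

The 3 variables lane 1, lane 3, lane 4 are confined to {black, purple, teal}, which locks those values in; drop them from lane 2, lane 6, lane 7, lane 8.
That leaves lane 6 = blue. Strike blue from lane 2, lane 8.
lane 8's domain is down to {pink}, so lane 8 = pink. So lane 5, lane 7 can't be pink.
lane 7 has just one choice, so lane 7 = brown. So lane 5 can't be brown.
Determined: lane 6=blue, lane 7=brown, lane 8=pink. The other lanes each still have more than one consistent value. That makes 3.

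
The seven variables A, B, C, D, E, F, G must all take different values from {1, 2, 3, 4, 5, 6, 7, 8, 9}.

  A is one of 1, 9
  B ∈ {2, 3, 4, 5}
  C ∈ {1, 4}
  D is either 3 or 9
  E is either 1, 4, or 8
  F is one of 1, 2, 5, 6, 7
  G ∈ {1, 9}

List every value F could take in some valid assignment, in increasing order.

2, 5, 6, 7

The 2 variables A and G are confined to {1, 9}, which locks those values in; drop them from C, D, E, F.
C has just one choice, so C = 4. Strike 4 from B, E.
D's domain is down to {3}, so D = 3. Strike 3 from B.
That leaves E = 8.
No further eliminations apply; F can still be any of 2, 5, 6, 7.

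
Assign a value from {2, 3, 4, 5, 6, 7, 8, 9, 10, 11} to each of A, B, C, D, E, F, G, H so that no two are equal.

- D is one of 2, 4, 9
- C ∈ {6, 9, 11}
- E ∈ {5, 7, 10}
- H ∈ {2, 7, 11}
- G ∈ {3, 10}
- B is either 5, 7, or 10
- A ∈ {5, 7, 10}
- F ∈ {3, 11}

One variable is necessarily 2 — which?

A, B, E share exactly the 3 values {5, 7, 10}; by pigeonhole those values go to them, so strike 5, 7, 10 from G, H.
G has just one choice, so G = 3. So F can't be 3.
F has just one choice, so F = 11. Strike 11 from C, H.
So 2 goes to H.

H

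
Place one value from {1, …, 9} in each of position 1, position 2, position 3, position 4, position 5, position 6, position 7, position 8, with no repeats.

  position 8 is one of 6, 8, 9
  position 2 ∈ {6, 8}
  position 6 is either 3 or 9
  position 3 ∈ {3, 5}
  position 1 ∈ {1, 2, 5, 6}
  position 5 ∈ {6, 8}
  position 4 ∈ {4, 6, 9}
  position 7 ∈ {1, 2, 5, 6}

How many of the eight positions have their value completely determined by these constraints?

4

The 8 variables together cover exactly {1, 2, 3, 4, 5, 6, 8, 9} — 8 values for 8 variables — and 4 appears only in position 4's list, so position 4 = 4.
position 2 and position 5 share exactly the 2 values {6, 8}; by pigeonhole those values go to them, so strike 6, 8 from position 1, position 7, position 8.
position 8 must be 9 (only option left). Strike 9 from position 6.
position 6 must be 3 (only option left). Strike 3 from position 3.
position 3 must be 5 (only option left). So position 1, position 7 can't be 5.
Determined: position 3=5, position 4=4, position 6=3, position 8=9. The other positions each still have more than one consistent value. That makes 4.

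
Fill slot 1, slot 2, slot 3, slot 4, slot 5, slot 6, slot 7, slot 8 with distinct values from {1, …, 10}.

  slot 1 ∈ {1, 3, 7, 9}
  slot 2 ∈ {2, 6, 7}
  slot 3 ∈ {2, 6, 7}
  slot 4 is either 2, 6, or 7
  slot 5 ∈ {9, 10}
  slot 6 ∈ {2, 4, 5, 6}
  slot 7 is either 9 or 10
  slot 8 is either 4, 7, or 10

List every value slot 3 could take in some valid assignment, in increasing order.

2, 6, 7

slot 5 and slot 7 between them cover only {9, 10} — a naked pair. Remove those values from slot 1, slot 8.
slot 2, slot 3, slot 4 share exactly the 3 values {2, 6, 7}; by pigeonhole those values go to them, so strike 2, 6, 7 from slot 1, slot 6, slot 8.
slot 8 has just one choice, so slot 8 = 4. So slot 6 can't be 4.
slot 6 must be 5 (only option left).
No further eliminations apply; slot 3 can still be any of 2, 6, 7.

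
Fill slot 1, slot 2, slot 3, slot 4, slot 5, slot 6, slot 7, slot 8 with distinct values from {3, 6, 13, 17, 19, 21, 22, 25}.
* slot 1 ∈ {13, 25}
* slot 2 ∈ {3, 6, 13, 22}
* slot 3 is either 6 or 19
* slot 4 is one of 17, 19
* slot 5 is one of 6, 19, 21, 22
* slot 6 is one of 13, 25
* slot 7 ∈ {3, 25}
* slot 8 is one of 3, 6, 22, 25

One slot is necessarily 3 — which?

The 8 variables together cover exactly {3, 6, 13, 17, 19, 21, 22, 25} — 8 values for 8 variables — and 17 appears only in slot 4's list, so slot 4 = 17.
The 7 still-open variables draw from only 7 values {3, 6, 13, 19, 21, 22, 25}, so each is used; only slot 5 can be 21, hence slot 5 = 21.
Among the 6 still-open variables, 19 fits only slot 3 (and all 6 values in {3, 6, 13, 19, 22, 25} must be used), so slot 3 = 19.
slot 1 and slot 6 between them cover only {13, 25} — a naked pair. Remove those values from slot 2, slot 7, slot 8.
So 3 goes to slot 7.

slot 7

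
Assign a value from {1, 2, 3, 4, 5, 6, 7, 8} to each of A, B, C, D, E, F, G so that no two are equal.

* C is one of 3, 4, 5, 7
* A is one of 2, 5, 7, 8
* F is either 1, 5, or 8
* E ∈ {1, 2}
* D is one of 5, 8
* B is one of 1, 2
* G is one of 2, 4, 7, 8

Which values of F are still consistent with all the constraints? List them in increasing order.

The 7 variables together cover exactly {1, 2, 3, 4, 5, 7, 8} — 7 values for 7 variables — and 3 appears only in C's list, so C = 3.
The 6 still-open variables together cover exactly {1, 2, 4, 5, 7, 8} — 6 values for 6 variables — and 4 appears only in G's list, so G = 4.
The 5 still-open variables draw from only 5 values {1, 2, 5, 7, 8}, so each is used; only A can be 7, hence A = 7.
B and E between them cover only {1, 2} — a naked pair. Remove those values from F.
No further eliminations apply; F can still be any of 5, 8.

5, 8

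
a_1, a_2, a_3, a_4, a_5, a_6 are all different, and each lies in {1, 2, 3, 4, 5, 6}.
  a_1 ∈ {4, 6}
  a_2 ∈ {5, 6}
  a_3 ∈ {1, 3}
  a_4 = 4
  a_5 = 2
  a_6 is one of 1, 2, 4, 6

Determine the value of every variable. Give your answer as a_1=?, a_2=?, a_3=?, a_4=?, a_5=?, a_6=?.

a_4's domain is down to {4}, so a_4 = 4. Eliminate 4 elsewhere: a_1, a_6.
a_5 must be 2 (only option left). Eliminate 2 elsewhere: a_6.
That leaves a_1 = 6. Eliminate 6 elsewhere: a_2, a_6.
a_2 has just one choice, so a_2 = 5.
a_6 has just one choice, so a_6 = 1. So a_3 can't be 1.
a_3's domain is down to {3}, so a_3 = 3.

a_1=6, a_2=5, a_3=3, a_4=4, a_5=2, a_6=1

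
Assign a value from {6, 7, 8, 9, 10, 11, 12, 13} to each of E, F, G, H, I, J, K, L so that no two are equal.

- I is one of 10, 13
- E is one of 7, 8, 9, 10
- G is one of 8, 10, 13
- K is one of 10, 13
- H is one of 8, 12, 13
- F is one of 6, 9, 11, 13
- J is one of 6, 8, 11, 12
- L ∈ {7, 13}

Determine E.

9

I and K between them cover only {10, 13} — a naked pair. Remove those values from E, F, G, H, L.
G has just one choice, so G = 8. Eliminate 8 elsewhere: E, H, J.
That leaves H = 12. Strike 12 from J.
L's domain is down to {7}, so L = 7. Eliminate 7 elsewhere: E.
So E = 9.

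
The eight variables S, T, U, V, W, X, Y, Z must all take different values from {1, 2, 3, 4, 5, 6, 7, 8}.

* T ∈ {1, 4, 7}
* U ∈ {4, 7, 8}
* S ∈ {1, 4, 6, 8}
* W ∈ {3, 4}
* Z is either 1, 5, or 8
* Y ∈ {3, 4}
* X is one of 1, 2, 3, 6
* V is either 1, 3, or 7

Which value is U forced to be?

Among the 8 variables, 2 fits only X (and all 8 values in {1, 2, 3, 4, 5, 6, 7, 8} must be used), so X = 2.
The 7 still-open variables together cover exactly {1, 3, 4, 5, 6, 7, 8} — 7 values for 7 variables — and 5 appears only in Z's list, so Z = 5.
The 6 still-open variables draw from only 6 values {1, 3, 4, 6, 7, 8}, so each is used; only S can be 6, hence S = 6.
Among the 5 still-open variables, 8 fits only U (and all 5 values in {1, 3, 4, 7, 8} must be used), so U = 8.

8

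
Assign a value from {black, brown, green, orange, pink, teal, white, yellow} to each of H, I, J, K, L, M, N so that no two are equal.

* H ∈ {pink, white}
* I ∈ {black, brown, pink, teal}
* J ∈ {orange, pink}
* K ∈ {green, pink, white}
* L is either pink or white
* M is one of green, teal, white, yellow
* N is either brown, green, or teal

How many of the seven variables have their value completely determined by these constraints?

H and L share exactly the 2 values {pink, white}; by pigeonhole those values go to them, so strike pink, white from I, J, K, M.
J's domain is down to {orange}, so J = orange.
That leaves K = green. Eliminate green elsewhere: M, N.
Determined: J=orange, K=green. The other variables each still have more than one consistent value. That makes 2.

2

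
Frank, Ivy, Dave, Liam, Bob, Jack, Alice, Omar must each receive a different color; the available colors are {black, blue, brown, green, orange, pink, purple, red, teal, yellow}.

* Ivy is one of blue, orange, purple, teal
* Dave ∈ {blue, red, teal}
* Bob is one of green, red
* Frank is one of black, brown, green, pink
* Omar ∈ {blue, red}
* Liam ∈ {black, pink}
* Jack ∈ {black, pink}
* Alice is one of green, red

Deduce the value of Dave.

teal

The 2 variables Liam and Jack are confined to {black, pink}, which locks those values in; drop them from Frank.
The 2 variables Bob and Alice are confined to {green, red}, which locks those values in; drop them from Frank, Dave, Omar.
Frank must be brown (only option left).
Omar must be blue (only option left). Eliminate blue elsewhere: Ivy, Dave.
So Dave = teal.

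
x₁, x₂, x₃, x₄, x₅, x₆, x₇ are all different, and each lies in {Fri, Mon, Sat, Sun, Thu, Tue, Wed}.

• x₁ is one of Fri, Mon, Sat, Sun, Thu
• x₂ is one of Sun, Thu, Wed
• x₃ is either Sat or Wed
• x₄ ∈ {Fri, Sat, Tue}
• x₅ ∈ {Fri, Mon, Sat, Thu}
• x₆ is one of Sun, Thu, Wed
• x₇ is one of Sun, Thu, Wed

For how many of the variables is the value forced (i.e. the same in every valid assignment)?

2

The 7 variables draw from only 7 values {Fri, Mon, Sat, Sun, Thu, Tue, Wed}, so each is used; only x₄ can be Tue, hence x₄ = Tue.
x₂, x₆, x₇ share exactly the 3 values {Sun, Thu, Wed}; by pigeonhole those values go to them, so strike Sun, Thu, Wed from x₁, x₃, x₅.
That leaves x₃ = Sat. Eliminate Sat elsewhere: x₁, x₅.
Determined: x₃=Sat, x₄=Tue. The other variables each still have more than one consistent value. That makes 2.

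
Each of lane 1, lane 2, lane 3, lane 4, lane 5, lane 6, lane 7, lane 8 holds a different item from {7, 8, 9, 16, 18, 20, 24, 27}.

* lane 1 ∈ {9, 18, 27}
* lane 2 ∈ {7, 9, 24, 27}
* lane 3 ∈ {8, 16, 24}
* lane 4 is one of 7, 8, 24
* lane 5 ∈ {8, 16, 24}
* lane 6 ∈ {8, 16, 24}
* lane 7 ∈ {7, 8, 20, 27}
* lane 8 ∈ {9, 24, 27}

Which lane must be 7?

The 8 variables draw from only 8 values {7, 8, 9, 16, 18, 20, 24, 27}, so each is used; only lane 1 can be 18, hence lane 1 = 18.
The 7 still-open variables draw from only 7 values {7, 8, 9, 16, 20, 24, 27}, so each is used; only lane 7 can be 20, hence lane 7 = 20.
The 3 variables lane 3, lane 5, lane 6 are confined to {8, 16, 24}, which locks those values in; drop them from lane 2, lane 4, lane 8.
So 7 goes to lane 4.

lane 4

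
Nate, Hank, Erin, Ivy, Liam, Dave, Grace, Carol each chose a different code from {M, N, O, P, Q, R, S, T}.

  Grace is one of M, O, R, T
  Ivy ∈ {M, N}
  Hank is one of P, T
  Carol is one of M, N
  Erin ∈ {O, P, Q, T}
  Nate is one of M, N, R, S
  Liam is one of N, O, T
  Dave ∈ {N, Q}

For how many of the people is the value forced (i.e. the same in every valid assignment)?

The 8 variables draw from only 8 values {M, N, O, P, Q, R, S, T}, so each is used; only Nate can be S, hence Nate = S.
The 7 still-open variables together cover exactly {M, N, O, P, Q, R, T} — 7 values for 7 variables — and R appears only in Grace's list, so Grace = R.
Ivy and Carol between them cover only {M, N} — a naked pair. Remove those values from Liam, Dave.
Dave must be Q (only option left). So Erin can't be Q.
Determined: Nate=S, Dave=Q, Grace=R. The other people each still have more than one consistent value. That makes 3.

3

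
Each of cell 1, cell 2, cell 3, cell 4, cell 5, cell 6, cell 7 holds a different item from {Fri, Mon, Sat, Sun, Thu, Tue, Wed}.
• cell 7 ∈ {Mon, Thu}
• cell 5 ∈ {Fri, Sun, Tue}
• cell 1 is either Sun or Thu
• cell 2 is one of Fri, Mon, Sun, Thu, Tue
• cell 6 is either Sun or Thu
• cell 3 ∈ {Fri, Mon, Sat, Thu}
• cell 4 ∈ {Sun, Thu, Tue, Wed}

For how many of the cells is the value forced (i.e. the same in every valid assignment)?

The 7 variables together cover exactly {Fri, Mon, Sat, Sun, Thu, Tue, Wed} — 7 values for 7 variables — and Sat appears only in cell 3's list, so cell 3 = Sat.
The 6 still-open variables draw from only 6 values {Fri, Mon, Sun, Thu, Tue, Wed}, so each is used; only cell 4 can be Wed, hence cell 4 = Wed.
cell 1 and cell 6 between them cover only {Sun, Thu} — a naked pair. Remove those values from cell 2, cell 5, cell 7.
cell 7 must be Mon (only option left). Eliminate Mon elsewhere: cell 2.
Determined: cell 3=Sat, cell 4=Wed, cell 7=Mon. The other cells each still have more than one consistent value. That makes 3.

3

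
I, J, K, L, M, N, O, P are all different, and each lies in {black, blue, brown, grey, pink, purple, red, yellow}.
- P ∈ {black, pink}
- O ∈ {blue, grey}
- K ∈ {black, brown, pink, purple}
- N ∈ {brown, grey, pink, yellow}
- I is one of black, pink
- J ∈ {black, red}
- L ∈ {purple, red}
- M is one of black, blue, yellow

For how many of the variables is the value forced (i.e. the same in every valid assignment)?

I and P share exactly the 2 values {black, pink}; by pigeonhole those values go to them, so strike black, pink from J, K, M, N.
J has just one choice, so J = red. So L can't be red.
L has just one choice, so L = purple. Eliminate purple elsewhere: K.
K must be brown (only option left). Remove brown from N.
Determined: J=red, K=brown, L=purple. The other variables each still have more than one consistent value. That makes 3.

3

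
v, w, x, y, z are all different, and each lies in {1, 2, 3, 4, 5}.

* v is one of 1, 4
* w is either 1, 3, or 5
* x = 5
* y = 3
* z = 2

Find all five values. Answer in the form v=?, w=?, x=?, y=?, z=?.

v=4, w=1, x=5, y=3, z=2

x must be 5 (only option left). Strike 5 from w.
y has just one choice, so y = 3. Strike 3 from w.
That leaves z = 2.
w must be 1 (only option left). So v can't be 1.
That leaves v = 4.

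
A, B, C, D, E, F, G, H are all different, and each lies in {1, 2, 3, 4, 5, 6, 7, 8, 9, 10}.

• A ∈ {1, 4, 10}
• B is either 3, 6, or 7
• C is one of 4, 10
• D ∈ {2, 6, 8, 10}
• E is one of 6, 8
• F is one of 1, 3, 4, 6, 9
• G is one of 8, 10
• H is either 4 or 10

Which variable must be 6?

E

C and H between them cover only {4, 10} — a naked pair. Remove those values from A, D, F, G.
A's domain is down to {1}, so A = 1. Strike 1 from F.
G has just one choice, so G = 8. Remove 8 from D, E.
So 6 goes to E.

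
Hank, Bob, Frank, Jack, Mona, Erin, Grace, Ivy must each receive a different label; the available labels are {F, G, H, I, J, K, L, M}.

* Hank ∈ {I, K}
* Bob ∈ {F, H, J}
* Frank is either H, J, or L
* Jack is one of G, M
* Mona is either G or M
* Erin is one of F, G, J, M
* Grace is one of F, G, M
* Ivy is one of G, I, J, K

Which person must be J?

Erin

The 8 variables together cover exactly {F, G, H, I, J, K, L, M} — 8 values for 8 variables — and L appears only in Frank's list, so Frank = L.
The 7 still-open variables draw from only 7 values {F, G, H, I, J, K, M}, so each is used; only Bob can be H, hence Bob = H.
Jack and Mona between them cover only {G, M} — a naked pair. Remove those values from Erin, Grace, Ivy.
Grace has just one choice, so Grace = F. Eliminate F elsewhere: Erin.
So J goes to Erin.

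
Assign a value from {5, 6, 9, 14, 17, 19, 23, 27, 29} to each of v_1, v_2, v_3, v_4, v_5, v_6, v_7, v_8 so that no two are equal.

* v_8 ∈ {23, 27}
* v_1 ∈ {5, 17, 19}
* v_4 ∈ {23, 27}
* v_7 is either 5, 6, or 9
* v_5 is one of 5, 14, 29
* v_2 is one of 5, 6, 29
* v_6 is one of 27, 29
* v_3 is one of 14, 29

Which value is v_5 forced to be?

5

v_4 and v_8 between them cover only {23, 27} — a naked pair. Remove those values from v_6.
That leaves v_6 = 29. Remove 29 from v_2, v_3, v_5.
v_3's domain is down to {14}, so v_3 = 14. Eliminate 14 elsewhere: v_5.
So v_5 = 5.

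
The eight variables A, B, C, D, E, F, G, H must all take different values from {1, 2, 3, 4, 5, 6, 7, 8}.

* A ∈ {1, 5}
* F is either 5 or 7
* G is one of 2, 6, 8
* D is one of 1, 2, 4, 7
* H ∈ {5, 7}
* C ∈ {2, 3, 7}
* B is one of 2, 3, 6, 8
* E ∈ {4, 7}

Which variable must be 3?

C

F and H share exactly the 2 values {5, 7}; by pigeonhole those values go to them, so strike 5, 7 from A, C, D, E.
That leaves A = 1. Strike 1 from D.
E's domain is down to {4}, so E = 4. Remove 4 from D.
D must be 2 (only option left). Eliminate 2 elsewhere: B, C, G.
So 3 goes to C.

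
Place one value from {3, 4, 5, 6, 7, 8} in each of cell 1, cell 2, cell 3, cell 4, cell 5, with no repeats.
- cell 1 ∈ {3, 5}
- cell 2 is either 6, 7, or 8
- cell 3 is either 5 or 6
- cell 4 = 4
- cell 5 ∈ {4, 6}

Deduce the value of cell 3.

cell 4's domain is down to {4}, so cell 4 = 4. Remove 4 from cell 5.
That leaves cell 5 = 6. So cell 2, cell 3 can't be 6.
So cell 3 = 5.

5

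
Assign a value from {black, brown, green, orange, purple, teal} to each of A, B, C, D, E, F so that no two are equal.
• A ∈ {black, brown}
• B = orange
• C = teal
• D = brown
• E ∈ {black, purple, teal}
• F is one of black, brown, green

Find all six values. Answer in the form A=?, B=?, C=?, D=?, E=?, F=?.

A=black, B=orange, C=teal, D=brown, E=purple, F=green

B has just one choice, so B = orange.
That leaves C = teal. Strike teal from E.
That leaves D = brown. Strike brown from A, F.
A must be black (only option left). Strike black from E, F.
That leaves E = purple.
F's domain is down to {green}, so F = green.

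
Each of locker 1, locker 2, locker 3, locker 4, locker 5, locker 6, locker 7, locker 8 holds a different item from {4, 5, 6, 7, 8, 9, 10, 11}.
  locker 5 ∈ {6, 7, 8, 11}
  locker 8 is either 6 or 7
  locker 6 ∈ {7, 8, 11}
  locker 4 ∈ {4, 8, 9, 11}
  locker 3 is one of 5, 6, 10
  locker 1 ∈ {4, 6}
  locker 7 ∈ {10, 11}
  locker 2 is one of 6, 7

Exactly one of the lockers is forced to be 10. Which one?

The 8 variables together cover exactly {4, 5, 6, 7, 8, 9, 10, 11} — 8 values for 8 variables — and 5 appears only in locker 3's list, so locker 3 = 5.
The 7 still-open variables together cover exactly {4, 6, 7, 8, 9, 10, 11} — 7 values for 7 variables — and 9 appears only in locker 4's list, so locker 4 = 9.
The 6 still-open variables together cover exactly {4, 6, 7, 8, 10, 11} — 6 values for 6 variables — and 4 appears only in locker 1's list, so locker 1 = 4.
Among the 5 still-open variables, 10 fits only locker 7 (and all 5 values in {6, 7, 8, 10, 11} must be used), so locker 7 = 10.

locker 7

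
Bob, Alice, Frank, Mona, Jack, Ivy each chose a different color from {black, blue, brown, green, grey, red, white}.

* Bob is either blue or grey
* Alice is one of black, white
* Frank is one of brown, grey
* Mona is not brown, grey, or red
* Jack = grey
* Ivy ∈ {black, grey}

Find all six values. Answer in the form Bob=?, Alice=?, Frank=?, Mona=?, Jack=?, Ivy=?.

Jack has just one choice, so Jack = grey. Remove grey from Bob, Frank, Ivy.
That leaves Ivy = black. Strike black from Alice, Mona.
That leaves Bob = blue. Remove blue from Mona.
Alice's domain is down to {white}, so Alice = white. Eliminate white elsewhere: Mona.
Frank has just one choice, so Frank = brown.
Mona must be green (only option left).

Bob=blue, Alice=white, Frank=brown, Mona=green, Jack=grey, Ivy=black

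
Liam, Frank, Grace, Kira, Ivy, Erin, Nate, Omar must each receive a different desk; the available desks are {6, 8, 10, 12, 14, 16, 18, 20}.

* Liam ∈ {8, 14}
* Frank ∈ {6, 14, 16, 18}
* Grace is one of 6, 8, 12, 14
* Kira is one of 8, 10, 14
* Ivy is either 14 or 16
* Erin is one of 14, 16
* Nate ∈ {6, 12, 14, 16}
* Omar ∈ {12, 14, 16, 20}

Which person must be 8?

Liam

The 8 variables together cover exactly {6, 8, 10, 12, 14, 16, 18, 20} — 8 values for 8 variables — and 10 appears only in Kira's list, so Kira = 10.
The 7 still-open variables together cover exactly {6, 8, 12, 14, 16, 18, 20} — 7 values for 7 variables — and 18 appears only in Frank's list, so Frank = 18.
The 6 still-open variables draw from only 6 values {6, 8, 12, 14, 16, 20}, so each is used; only Omar can be 20, hence Omar = 20.
Ivy and Erin share exactly the 2 values {14, 16}; by pigeonhole those values go to them, so strike 14, 16 from Liam, Grace, Nate.
So 8 goes to Liam.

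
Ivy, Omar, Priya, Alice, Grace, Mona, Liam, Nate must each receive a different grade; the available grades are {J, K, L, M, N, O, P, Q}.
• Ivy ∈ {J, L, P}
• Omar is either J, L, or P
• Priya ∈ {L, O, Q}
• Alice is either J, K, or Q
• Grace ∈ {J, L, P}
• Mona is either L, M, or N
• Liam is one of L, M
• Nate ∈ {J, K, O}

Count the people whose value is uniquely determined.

The 8 variables together cover exactly {J, K, L, M, N, O, P, Q} — 8 values for 8 variables — and N appears only in Mona's list, so Mona = N.
The 7 still-open variables together cover exactly {J, K, L, M, O, P, Q} — 7 values for 7 variables — and M appears only in Liam's list, so Liam = M.
The 3 variables Ivy, Omar, Grace are confined to {J, L, P}, which locks those values in; drop them from Priya, Alice, Nate.
Determined: Mona=N, Liam=M. The other people each still have more than one consistent value. That makes 2.

2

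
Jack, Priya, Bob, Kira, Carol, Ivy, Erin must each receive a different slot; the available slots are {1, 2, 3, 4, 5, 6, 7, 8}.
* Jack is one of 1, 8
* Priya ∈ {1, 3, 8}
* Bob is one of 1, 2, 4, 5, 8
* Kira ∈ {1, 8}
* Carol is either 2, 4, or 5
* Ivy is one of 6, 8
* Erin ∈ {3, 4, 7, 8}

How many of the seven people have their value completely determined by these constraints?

Jack and Kira share exactly the 2 values {1, 8}; by pigeonhole those values go to them, so strike 1, 8 from Priya, Bob, Ivy, Erin.
Priya must be 3 (only option left). So Erin can't be 3.
Ivy's domain is down to {6}, so Ivy = 6.
Determined: Priya=3, Ivy=6. The other people each still have more than one consistent value. That makes 2.

2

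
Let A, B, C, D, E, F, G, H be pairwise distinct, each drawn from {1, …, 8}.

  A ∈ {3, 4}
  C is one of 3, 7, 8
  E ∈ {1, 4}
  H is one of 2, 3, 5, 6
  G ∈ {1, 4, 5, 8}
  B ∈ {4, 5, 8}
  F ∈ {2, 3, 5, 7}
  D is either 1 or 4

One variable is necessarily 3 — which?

A

The 8 variables draw from only 8 values {1, 2, 3, 4, 5, 6, 7, 8}, so each is used; only H can be 6, hence H = 6.
The 7 still-open variables draw from only 7 values {1, 2, 3, 4, 5, 7, 8}, so each is used; only F can be 2, hence F = 2.
The 6 still-open variables draw from only 6 values {1, 3, 4, 5, 7, 8}, so each is used; only C can be 7, hence C = 7.
The 5 still-open variables draw from only 5 values {1, 3, 4, 5, 8}, so each is used; only A can be 3, hence A = 3.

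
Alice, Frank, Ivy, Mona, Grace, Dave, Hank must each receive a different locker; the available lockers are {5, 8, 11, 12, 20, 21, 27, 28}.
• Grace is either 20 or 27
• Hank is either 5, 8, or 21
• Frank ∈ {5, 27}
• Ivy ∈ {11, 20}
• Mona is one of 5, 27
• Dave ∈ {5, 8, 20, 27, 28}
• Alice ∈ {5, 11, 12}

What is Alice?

12

Frank and Mona share exactly the 2 values {5, 27}; by pigeonhole those values go to them, so strike 5, 27 from Alice, Grace, Dave, Hank.
Grace has just one choice, so Grace = 20. Eliminate 20 elsewhere: Ivy, Dave.
That leaves Ivy = 11. Strike 11 from Alice.
So Alice = 12.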